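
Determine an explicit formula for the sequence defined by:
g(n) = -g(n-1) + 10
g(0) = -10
First-order linear non-homogeneous.
Homogeneous solution: g_h(n) = A·(-1)^n.
Try constant particular solution g_p = K: K = -K + 10 ⇒ K = 5.
General: g(n) = A·(-1)^n + 5.
Apply g(0) = -10: A + 5 = -10 ⇒ A = -15.
So g(n) = 5 - 15 \left(-1\right)^{n}.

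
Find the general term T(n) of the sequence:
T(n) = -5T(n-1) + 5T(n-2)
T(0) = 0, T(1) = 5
Characteristic equation: x² + 5x - 5 = 0.
Discriminant Δ = (-5)² + 4·(5) = 45.
Roots r₁,₂ = (-5 ± √45)/2, so r₁ = - \frac{5}{2} + \frac{3 \sqrt{5}}{2}, r₂ = - \frac{3 \sqrt{5}}{2} - \frac{5}{2}.
General solution: T(n) = A·r₁^n + B·r₂^n.
From the initial conditions, A + B = 0 and r₁A + r₂B = 5.
Since r₁ - r₂ = √45: A = (5 - (0)r₂)/√45 = \frac{\sqrt{5}}{3}, and B = 0 - A = - \frac{\sqrt{5}}{3}.
So T(n) = \left(\frac{\sqrt{5}}{3}\right)\left(- \frac{5}{2} + \frac{3 \sqrt{5}}{2}\right)^n + \left(- \frac{\sqrt{5}}{3}\right)\left(- \frac{3 \sqrt{5}}{2} - \frac{5}{2}\right)^n.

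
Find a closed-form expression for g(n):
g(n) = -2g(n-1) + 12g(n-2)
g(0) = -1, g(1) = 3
Characteristic equation: x² + 2x - 12 = 0.
Discriminant Δ = (-2)² + 4·(12) = 52.
Roots r₁,₂ = (-2 ± √52)/2, so r₁ = -1 + \sqrt{13}, r₂ = - \sqrt{13} - 1.
General solution: g(n) = A·r₁^n + B·r₂^n.
From the initial conditions, A + B = -1 and r₁A + r₂B = 3.
Since r₁ - r₂ = √52: A = (3 - (-1)r₂)/√52 = - \frac{1}{2} + \frac{\sqrt{13}}{13}, and B = -1 - A = - \frac{1}{2} - \frac{\sqrt{13}}{13}.
So g(n) = \left(- \frac{1}{2} + \frac{\sqrt{13}}{13}\right)\left(-1 + \sqrt{13}\right)^n + \left(- \frac{1}{2} - \frac{\sqrt{13}}{13}\right)\left(- \sqrt{13} - 1\right)^n.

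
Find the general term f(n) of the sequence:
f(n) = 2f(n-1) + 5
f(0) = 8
First-order linear non-homogeneous.
Homogeneous solution: f_h(n) = A·(2)^n.
Try constant particular solution f_p = K: K = 2K + 5 ⇒ K = -5.
General: f(n) = A·(2)^n - 5.
Apply f(0) = 8: A - 5 = 8 ⇒ A = 13.
So f(n) = 13 \cdot 2^{n} - 5.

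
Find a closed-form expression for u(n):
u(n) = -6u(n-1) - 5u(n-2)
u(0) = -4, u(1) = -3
Characteristic equation: x² + 6x + 5 = 0, which factors as (x - (-1))(x - (-5)) = 0.
Roots r₁ = -1, r₂ = -5 (distinct).
General solution: u(n) = A·(-1)^n + B·(-5)^n.
From u(0) = -4: A + B = -4.
From u(1) = -3: -A - 5B = -3.
Solving: A = - \frac{23}{4}, B = \frac{7}{4}.
So u(n) = - \frac{23 \left(-1\right)^{n}}{4} + \frac{7 \left(-5\right)^{n}}{4}.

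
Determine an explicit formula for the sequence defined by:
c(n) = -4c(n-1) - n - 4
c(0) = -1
First-order linear with linear forcing.
Homogeneous solution: c_h(n) = A·(-4)^n.
Try particular c_p(n) = pn + q. Substituting:
  pn + q = -4(p(n-1) + q) - n - 4.
Matching the n-coefficient: p = -4p - 1 ⇒ p = - \frac{1}{5}.
Matching constants: q = 4p - 4q - 4 ⇒ q = - \frac{24}{25}.
General: c(n) = A·(-4)^n - \frac{n}{5} - \frac{24}{25}.
Apply c(0) = -1: A - \frac{24}{25} = -1 ⇒ A = - \frac{1}{25}.
So c(n) = - \frac{\left(-4\right)^{n}}{25} - \frac{n}{5} - \frac{24}{25}.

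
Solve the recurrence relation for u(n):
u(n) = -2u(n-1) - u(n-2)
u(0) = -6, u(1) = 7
Characteristic equation: x² + 2x + 1 = 0, which is (x - (-1))².
Repeated root r = -1.
General solution: u(n) = (A + Bn)·(-1)^n.
From u(0) = -6: A = -6.
From u(1) = 7: (A + B)·(-1) = 7 ⇒ B = -1.
So u(n) = \left(- n - 6\right) \cdot (-1)^n.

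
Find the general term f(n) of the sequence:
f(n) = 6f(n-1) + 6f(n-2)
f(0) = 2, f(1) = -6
Characteristic equation: x² - 6x - 6 = 0.
Discriminant Δ = (6)² + 4·(6) = 60.
Roots r₁,₂ = (6 ± √60)/2, so r₁ = 3 + \sqrt{15}, r₂ = 3 - \sqrt{15}.
General solution: f(n) = A·r₁^n + B·r₂^n.
From the initial conditions, A + B = 2 and r₁A + r₂B = -6.
Since r₁ - r₂ = √60: A = (-6 - (2)r₂)/√60 = 1 - \frac{2 \sqrt{15}}{5}, and B = 2 - A = 1 + \frac{2 \sqrt{15}}{5}.
So f(n) = \left(1 - \frac{2 \sqrt{15}}{5}\right)\left(3 + \sqrt{15}\right)^n + \left(1 + \frac{2 \sqrt{15}}{5}\right)\left(3 - \sqrt{15}\right)^n.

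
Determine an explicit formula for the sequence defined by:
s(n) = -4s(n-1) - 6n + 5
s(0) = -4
First-order linear with linear forcing.
Homogeneous solution: s_h(n) = A·(-4)^n.
Try particular s_p(n) = pn + q. Substituting:
  pn + q = -4(p(n-1) + q) - 6n + 5.
Matching the n-coefficient: p = -4p - 6 ⇒ p = - \frac{6}{5}.
Matching constants: q = 4p - 4q + 5 ⇒ q = \frac{1}{25}.
General: s(n) = A·(-4)^n - \frac{6 n}{5} + \frac{1}{25}.
Apply s(0) = -4: A + \frac{1}{25} = -4 ⇒ A = - \frac{101}{25}.
So s(n) = - \frac{101 \left(-4\right)^{n}}{25} - \frac{6 n}{5} + \frac{1}{25}.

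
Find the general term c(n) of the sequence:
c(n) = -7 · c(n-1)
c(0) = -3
Pure geometric recurrence with ratio -7.
By induction c(n) = c(0) · (-7)^n = - 3 \left(-7\right)^{n}.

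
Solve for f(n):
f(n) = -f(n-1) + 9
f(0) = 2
First-order linear non-homogeneous.
Homogeneous solution: f_h(n) = A·(-1)^n.
Try constant particular solution f_p = K: K = -K + 9 ⇒ K = \frac{9}{2}.
General: f(n) = A·(-1)^n + \frac{9}{2}.
Apply f(0) = 2: A + \frac{9}{2} = 2 ⇒ A = - \frac{5}{2}.
So f(n) = \frac{9}{2} - \frac{5 \left(-1\right)^{n}}{2}.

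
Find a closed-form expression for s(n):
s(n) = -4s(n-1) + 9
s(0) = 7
First-order linear non-homogeneous.
Homogeneous solution: s_h(n) = A·(-4)^n.
Try constant particular solution s_p = K: K = -4K + 9 ⇒ K = \frac{9}{5}.
General: s(n) = A·(-4)^n + \frac{9}{5}.
Apply s(0) = 7: A + \frac{9}{5} = 7 ⇒ A = \frac{26}{5}.
So s(n) = \frac{26 \left(-4\right)^{n}}{5} + \frac{9}{5}.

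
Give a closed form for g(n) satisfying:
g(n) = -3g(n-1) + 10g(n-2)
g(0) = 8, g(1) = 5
Characteristic equation: x² + 3x - 10 = 0, which factors as (x - (2))(x - (-5)) = 0.
Roots r₁ = 2, r₂ = -5 (distinct).
General solution: g(n) = A·(2)^n + B·(-5)^n.
From g(0) = 8: A + B = 8.
From g(1) = 5: 2A - 5B = 5.
Solving: A = \frac{45}{7}, B = \frac{11}{7}.
So g(n) = \frac{11 \left(-5\right)^{n}}{7} + \frac{45 \cdot 2^{n}}{7}.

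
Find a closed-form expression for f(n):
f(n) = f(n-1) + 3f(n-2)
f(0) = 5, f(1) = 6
Characteristic equation: x² - x - 3 = 0.
Discriminant Δ = (1)² + 4·(3) = 13.
Roots r₁,₂ = (1 ± √13)/2, so r₁ = \frac{1}{2} + \frac{\sqrt{13}}{2}, r₂ = \frac{1}{2} - \frac{\sqrt{13}}{2}.
General solution: f(n) = A·r₁^n + B·r₂^n.
From the initial conditions, A + B = 5 and r₁A + r₂B = 6.
Since r₁ - r₂ = √13: A = (6 - (5)r₂)/√13 = \frac{7 \sqrt{13}}{26} + \frac{5}{2}, and B = 5 - A = \frac{5}{2} - \frac{7 \sqrt{13}}{26}.
So f(n) = \left(\frac{7 \sqrt{13}}{26} + \frac{5}{2}\right)\left(\frac{1}{2} + \frac{\sqrt{13}}{2}\right)^n + \left(\frac{5}{2} - \frac{7 \sqrt{13}}{26}\right)\left(\frac{1}{2} - \frac{\sqrt{13}}{2}\right)^n.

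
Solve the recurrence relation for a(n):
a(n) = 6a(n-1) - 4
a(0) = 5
First-order linear non-homogeneous.
Homogeneous solution: a_h(n) = A·(6)^n.
Try constant particular solution a_p = K: K = 6K - 4 ⇒ K = \frac{4}{5}.
General: a(n) = A·(6)^n + \frac{4}{5}.
Apply a(0) = 5: A + \frac{4}{5} = 5 ⇒ A = \frac{21}{5}.
So a(n) = \frac{21 \cdot 6^{n}}{5} + \frac{4}{5}.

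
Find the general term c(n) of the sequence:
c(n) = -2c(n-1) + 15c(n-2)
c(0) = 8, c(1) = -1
Characteristic equation: x² + 2x - 15 = 0, which factors as (x - (-5))(x - (3)) = 0.
Roots r₁ = -5, r₂ = 3 (distinct).
General solution: c(n) = A·(-5)^n + B·(3)^n.
From c(0) = 8: A + B = 8.
From c(1) = -1: -5A + 3B = -1.
Solving: A = \frac{25}{8}, B = \frac{39}{8}.
So c(n) = \frac{25 \left(-5\right)^{n}}{8} + \frac{39 \cdot 3^{n}}{8}.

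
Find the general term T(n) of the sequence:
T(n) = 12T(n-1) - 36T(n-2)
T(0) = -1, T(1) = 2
Characteristic equation: x² - 12x + 36 = 0, which is (x - (6))².
Repeated root r = 6.
General solution: T(n) = (A + Bn)·(6)^n.
From T(0) = -1: A = -1.
From T(1) = 2: (A + B)·(6) = 2 ⇒ B = \frac{4}{3}.
So T(n) = \left(\frac{4 n}{3} - 1\right) \cdot (6)^n.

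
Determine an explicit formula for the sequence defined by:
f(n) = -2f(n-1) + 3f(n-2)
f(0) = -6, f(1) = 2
Characteristic equation: x² + 2x - 3 = 0, which factors as (x - (-3))(x - (1)) = 0.
Roots r₁ = -3, r₂ = 1 (distinct).
General solution: f(n) = A·(-3)^n + B·(1)^n.
From f(0) = -6: A + B = -6.
From f(1) = 2: -3A + B = 2.
Solving: A = -2, B = -4.
So f(n) = - 2 \left(-3\right)^{n} - 4.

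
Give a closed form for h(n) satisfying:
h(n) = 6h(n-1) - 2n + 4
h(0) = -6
First-order linear with linear forcing.
Homogeneous solution: h_h(n) = A·(6)^n.
Try particular h_p(n) = pn + q. Substituting:
  pn + q = 6(p(n-1) + q) - 2n + 4.
Matching the n-coefficient: p = 6p - 2 ⇒ p = \frac{2}{5}.
Matching constants: q = -6p + 6q + 4 ⇒ q = - \frac{8}{25}.
General: h(n) = A·(6)^n + \frac{2 n}{5} - \frac{8}{25}.
Apply h(0) = -6: A - \frac{8}{25} = -6 ⇒ A = - \frac{142}{25}.
So h(n) = - \frac{142 \cdot 6^{n}}{25} + \frac{2 n}{5} - \frac{8}{25}.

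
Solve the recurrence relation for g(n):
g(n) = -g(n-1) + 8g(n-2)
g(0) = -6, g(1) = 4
Characteristic equation: x² + x - 8 = 0.
Discriminant Δ = (-1)² + 4·(8) = 33.
Roots r₁,₂ = (-1 ± √33)/2, so r₁ = - \frac{1}{2} + \frac{\sqrt{33}}{2}, r₂ = - \frac{\sqrt{33}}{2} - \frac{1}{2}.
General solution: g(n) = A·r₁^n + B·r₂^n.
From the initial conditions, A + B = -6 and r₁A + r₂B = 4.
Since r₁ - r₂ = √33: A = (4 - (-6)r₂)/√33 = -3 + \frac{\sqrt{33}}{33}, and B = -6 - A = -3 - \frac{\sqrt{33}}{33}.
So g(n) = \left(-3 + \frac{\sqrt{33}}{33}\right)\left(- \frac{1}{2} + \frac{\sqrt{33}}{2}\right)^n + \left(-3 - \frac{\sqrt{33}}{33}\right)\left(- \frac{\sqrt{33}}{2} - \frac{1}{2}\right)^n.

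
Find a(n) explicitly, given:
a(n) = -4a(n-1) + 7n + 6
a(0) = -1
First-order linear with linear forcing.
Homogeneous solution: a_h(n) = A·(-4)^n.
Try particular a_p(n) = pn + q. Substituting:
  pn + q = -4(p(n-1) + q) + 7n + 6.
Matching the n-coefficient: p = -4p + 7 ⇒ p = \frac{7}{5}.
Matching constants: q = 4p - 4q + 6 ⇒ q = \frac{58}{25}.
General: a(n) = A·(-4)^n + \frac{7 n}{5} + \frac{58}{25}.
Apply a(0) = -1: A + \frac{58}{25} = -1 ⇒ A = - \frac{83}{25}.
So a(n) = - \frac{83 \left(-4\right)^{n}}{25} + \frac{7 n}{5} + \frac{58}{25}.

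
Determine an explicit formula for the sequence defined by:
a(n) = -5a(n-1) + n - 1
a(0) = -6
First-order linear with linear forcing.
Homogeneous solution: a_h(n) = A·(-5)^n.
Try particular a_p(n) = pn + q. Substituting:
  pn + q = -5(p(n-1) + q) + n - 1.
Matching the n-coefficient: p = -5p + 1 ⇒ p = \frac{1}{6}.
Matching constants: q = 5p - 5q - 1 ⇒ q = - \frac{1}{36}.
General: a(n) = A·(-5)^n + \frac{n}{6} - \frac{1}{36}.
Apply a(0) = -6: A - \frac{1}{36} = -6 ⇒ A = - \frac{215}{36}.
So a(n) = - \frac{215 \left(-5\right)^{n}}{36} + \frac{n}{6} - \frac{1}{36}.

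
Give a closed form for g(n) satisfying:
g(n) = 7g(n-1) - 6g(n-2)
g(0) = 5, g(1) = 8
Characteristic equation: x² - 7x + 6 = 0, which factors as (x - (1))(x - (6)) = 0.
Roots r₁ = 1, r₂ = 6 (distinct).
General solution: g(n) = A·(1)^n + B·(6)^n.
From g(0) = 5: A + B = 5.
From g(1) = 8: A + 6B = 8.
Solving: A = \frac{22}{5}, B = \frac{3}{5}.
So g(n) = \frac{3 \cdot 6^{n}}{5} + \frac{22}{5}.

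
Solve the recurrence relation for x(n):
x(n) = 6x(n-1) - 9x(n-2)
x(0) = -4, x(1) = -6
Characteristic equation: x² - 6x + 9 = 0, which is (x - (3))².
Repeated root r = 3.
General solution: x(n) = (A + Bn)·(3)^n.
From x(0) = -4: A = -4.
From x(1) = -6: (A + B)·(3) = -6 ⇒ B = 2.
So x(n) = \left(2 n - 4\right) \cdot (3)^n.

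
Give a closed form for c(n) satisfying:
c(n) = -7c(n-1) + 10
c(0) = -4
First-order linear non-homogeneous.
Homogeneous solution: c_h(n) = A·(-7)^n.
Try constant particular solution c_p = K: K = -7K + 10 ⇒ K = \frac{5}{4}.
General: c(n) = A·(-7)^n + \frac{5}{4}.
Apply c(0) = -4: A + \frac{5}{4} = -4 ⇒ A = - \frac{21}{4}.
So c(n) = \frac{5}{4} - \frac{21 \left(-7\right)^{n}}{4}.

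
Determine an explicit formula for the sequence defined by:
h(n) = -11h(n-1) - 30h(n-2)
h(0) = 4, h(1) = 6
Characteristic equation: x² + 11x + 30 = 0, which factors as (x - (-5))(x - (-6)) = 0.
Roots r₁ = -5, r₂ = -6 (distinct).
General solution: h(n) = A·(-5)^n + B·(-6)^n.
From h(0) = 4: A + B = 4.
From h(1) = 6: -5A - 6B = 6.
Solving: A = 30, B = -26.
So h(n) = 30 \left(-5\right)^{n} - 26 \left(-6\right)^{n}.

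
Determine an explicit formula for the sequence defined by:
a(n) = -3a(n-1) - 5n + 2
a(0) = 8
First-order linear with linear forcing.
Homogeneous solution: a_h(n) = A·(-3)^n.
Try particular a_p(n) = pn + q. Substituting:
  pn + q = -3(p(n-1) + q) - 5n + 2.
Matching the n-coefficient: p = -3p - 5 ⇒ p = - \frac{5}{4}.
Matching constants: q = 3p - 3q + 2 ⇒ q = - \frac{7}{16}.
General: a(n) = A·(-3)^n - \frac{5 n}{4} - \frac{7}{16}.
Apply a(0) = 8: A - \frac{7}{16} = 8 ⇒ A = \frac{135}{16}.
So a(n) = \frac{135 \left(-3\right)^{n}}{16} - \frac{5 n}{4} - \frac{7}{16}.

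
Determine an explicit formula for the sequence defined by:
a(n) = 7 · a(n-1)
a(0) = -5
Pure geometric recurrence with ratio 7.
By induction a(n) = a(0) · (7)^n = - 5 \cdot 7^{n}.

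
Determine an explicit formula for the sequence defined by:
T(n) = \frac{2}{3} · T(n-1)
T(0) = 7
Pure geometric recurrence with ratio \frac{2}{3}.
By induction T(n) = T(0) · (\frac{2}{3})^n = 7 \left(\frac{2}{3}\right)^{n}.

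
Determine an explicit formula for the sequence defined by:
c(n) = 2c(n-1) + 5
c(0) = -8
First-order linear non-homogeneous.
Homogeneous solution: c_h(n) = A·(2)^n.
Try constant particular solution c_p = K: K = 2K + 5 ⇒ K = -5.
General: c(n) = A·(2)^n - 5.
Apply c(0) = -8: A - 5 = -8 ⇒ A = -3.
So c(n) = - 3 \cdot 2^{n} - 5.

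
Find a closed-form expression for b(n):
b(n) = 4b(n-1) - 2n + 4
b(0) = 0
First-order linear with linear forcing.
Homogeneous solution: b_h(n) = A·(4)^n.
Try particular b_p(n) = pn + q. Substituting:
  pn + q = 4(p(n-1) + q) - 2n + 4.
Matching the n-coefficient: p = 4p - 2 ⇒ p = \frac{2}{3}.
Matching constants: q = -4p + 4q + 4 ⇒ q = - \frac{4}{9}.
General: b(n) = A·(4)^n + \frac{2 n}{3} - \frac{4}{9}.
Apply b(0) = 0: A - \frac{4}{9} = 0 ⇒ A = \frac{4}{9}.
So b(n) = \frac{4 \cdot 4^{n}}{9} + \frac{2 n}{3} - \frac{4}{9}.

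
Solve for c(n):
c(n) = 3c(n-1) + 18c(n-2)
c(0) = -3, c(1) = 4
Characteristic equation: x² - 3x - 18 = 0, which factors as (x - (-3))(x - (6)) = 0.
Roots r₁ = -3, r₂ = 6 (distinct).
General solution: c(n) = A·(-3)^n + B·(6)^n.
From c(0) = -3: A + B = -3.
From c(1) = 4: -3A + 6B = 4.
Solving: A = - \frac{22}{9}, B = - \frac{5}{9}.
So c(n) = - \frac{22 \left(-3\right)^{n}}{9} - \frac{5 \cdot 6^{n}}{9}.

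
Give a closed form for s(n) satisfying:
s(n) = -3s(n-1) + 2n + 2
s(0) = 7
First-order linear with linear forcing.
Homogeneous solution: s_h(n) = A·(-3)^n.
Try particular s_p(n) = pn + q. Substituting:
  pn + q = -3(p(n-1) + q) + 2n + 2.
Matching the n-coefficient: p = -3p + 2 ⇒ p = \frac{1}{2}.
Matching constants: q = 3p - 3q + 2 ⇒ q = \frac{7}{8}.
General: s(n) = A·(-3)^n + \frac{n}{2} + \frac{7}{8}.
Apply s(0) = 7: A + \frac{7}{8} = 7 ⇒ A = \frac{49}{8}.
So s(n) = \frac{49 \left(-3\right)^{n}}{8} + \frac{n}{2} + \frac{7}{8}.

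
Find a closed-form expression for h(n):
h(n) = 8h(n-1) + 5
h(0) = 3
First-order linear non-homogeneous.
Homogeneous solution: h_h(n) = A·(8)^n.
Try constant particular solution h_p = K: K = 8K + 5 ⇒ K = - \frac{5}{7}.
General: h(n) = A·(8)^n - \frac{5}{7}.
Apply h(0) = 3: A - \frac{5}{7} = 3 ⇒ A = \frac{26}{7}.
So h(n) = \frac{26 \cdot 8^{n}}{7} - \frac{5}{7}.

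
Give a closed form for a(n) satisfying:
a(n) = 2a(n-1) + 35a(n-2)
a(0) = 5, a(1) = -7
Characteristic equation: x² - 2x - 35 = 0, which factors as (x - (7))(x - (-5)) = 0.
Roots r₁ = 7, r₂ = -5 (distinct).
General solution: a(n) = A·(7)^n + B·(-5)^n.
From a(0) = 5: A + B = 5.
From a(1) = -7: 7A - 5B = -7.
Solving: A = \frac{3}{2}, B = \frac{7}{2}.
So a(n) = \frac{7 \left(-5\right)^{n}}{2} + \frac{3 \cdot 7^{n}}{2}.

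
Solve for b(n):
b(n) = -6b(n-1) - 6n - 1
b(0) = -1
First-order linear with linear forcing.
Homogeneous solution: b_h(n) = A·(-6)^n.
Try particular b_p(n) = pn + q. Substituting:
  pn + q = -6(p(n-1) + q) - 6n - 1.
Matching the n-coefficient: p = -6p - 6 ⇒ p = - \frac{6}{7}.
Matching constants: q = 6p - 6q - 1 ⇒ q = - \frac{43}{49}.
General: b(n) = A·(-6)^n - \frac{6 n}{7} - \frac{43}{49}.
Apply b(0) = -1: A - \frac{43}{49} = -1 ⇒ A = - \frac{6}{49}.
So b(n) = - \frac{6 \left(-6\right)^{n}}{49} - \frac{6 n}{7} - \frac{43}{49}.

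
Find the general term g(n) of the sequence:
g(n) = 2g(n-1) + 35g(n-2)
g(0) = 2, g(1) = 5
Characteristic equation: x² - 2x - 35 = 0, which factors as (x - (-5))(x - (7)) = 0.
Roots r₁ = -5, r₂ = 7 (distinct).
General solution: g(n) = A·(-5)^n + B·(7)^n.
From g(0) = 2: A + B = 2.
From g(1) = 5: -5A + 7B = 5.
Solving: A = \frac{3}{4}, B = \frac{5}{4}.
So g(n) = \frac{3 \left(-5\right)^{n}}{4} + \frac{5 \cdot 7^{n}}{4}.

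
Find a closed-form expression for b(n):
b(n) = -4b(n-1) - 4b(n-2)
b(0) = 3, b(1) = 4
Characteristic equation: x² + 4x + 4 = 0, which is (x - (-2))².
Repeated root r = -2.
General solution: b(n) = (A + Bn)·(-2)^n.
From b(0) = 3: A = 3.
From b(1) = 4: (A + B)·(-2) = 4 ⇒ B = -5.
So b(n) = \left(3 - 5 n\right) \cdot (-2)^n.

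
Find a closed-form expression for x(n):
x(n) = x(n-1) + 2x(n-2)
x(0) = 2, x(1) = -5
Characteristic equation: x² - x - 2 = 0, which factors as (x - (2))(x - (-1)) = 0.
Roots r₁ = 2, r₂ = -1 (distinct).
General solution: x(n) = A·(2)^n + B·(-1)^n.
From x(0) = 2: A + B = 2.
From x(1) = -5: 2A - B = -5.
Solving: A = -1, B = 3.
So x(n) = 3 \left(-1\right)^{n} - 2^{n}.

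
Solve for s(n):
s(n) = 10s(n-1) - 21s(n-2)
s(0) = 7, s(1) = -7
Characteristic equation: x² - 10x + 21 = 0, which factors as (x - (3))(x - (7)) = 0.
Roots r₁ = 3, r₂ = 7 (distinct).
General solution: s(n) = A·(3)^n + B·(7)^n.
From s(0) = 7: A + B = 7.
From s(1) = -7: 3A + 7B = -7.
Solving: A = 14, B = -7.
So s(n) = 14 \cdot 3^{n} - 7 \cdot 7^{n}.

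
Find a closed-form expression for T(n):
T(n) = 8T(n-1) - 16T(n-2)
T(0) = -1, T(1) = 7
Characteristic equation: x² - 8x + 16 = 0, which is (x - (4))².
Repeated root r = 4.
General solution: T(n) = (A + Bn)·(4)^n.
From T(0) = -1: A = -1.
From T(1) = 7: (A + B)·(4) = 7 ⇒ B = \frac{11}{4}.
So T(n) = \left(\frac{11 n}{4} - 1\right) \cdot (4)^n.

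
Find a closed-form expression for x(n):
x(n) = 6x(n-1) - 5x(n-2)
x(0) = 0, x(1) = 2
Characteristic equation: x² - 6x + 5 = 0, which factors as (x - (5))(x - (1)) = 0.
Roots r₁ = 5, r₂ = 1 (distinct).
General solution: x(n) = A·(5)^n + B·(1)^n.
From x(0) = 0: A + B = 0.
From x(1) = 2: 5A + B = 2.
Solving: A = \frac{1}{2}, B = - \frac{1}{2}.
So x(n) = \frac{5^{n}}{2} - \frac{1}{2}.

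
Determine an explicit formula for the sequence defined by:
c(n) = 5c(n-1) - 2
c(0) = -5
First-order linear non-homogeneous.
Homogeneous solution: c_h(n) = A·(5)^n.
Try constant particular solution c_p = K: K = 5K - 2 ⇒ K = \frac{1}{2}.
General: c(n) = A·(5)^n + \frac{1}{2}.
Apply c(0) = -5: A + \frac{1}{2} = -5 ⇒ A = - \frac{11}{2}.
So c(n) = \frac{1}{2} - \frac{11 \cdot 5^{n}}{2}.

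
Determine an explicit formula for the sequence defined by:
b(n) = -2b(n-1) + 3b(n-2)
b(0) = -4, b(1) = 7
Characteristic equation: x² + 2x - 3 = 0, which factors as (x - (-3))(x - (1)) = 0.
Roots r₁ = -3, r₂ = 1 (distinct).
General solution: b(n) = A·(-3)^n + B·(1)^n.
From b(0) = -4: A + B = -4.
From b(1) = 7: -3A + B = 7.
Solving: A = - \frac{11}{4}, B = - \frac{5}{4}.
So b(n) = - \frac{11 \left(-3\right)^{n}}{4} - \frac{5}{4}.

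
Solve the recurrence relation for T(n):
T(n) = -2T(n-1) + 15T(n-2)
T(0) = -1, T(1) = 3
Characteristic equation: x² + 2x - 15 = 0, which factors as (x - (-5))(x - (3)) = 0.
Roots r₁ = -5, r₂ = 3 (distinct).
General solution: T(n) = A·(-5)^n + B·(3)^n.
From T(0) = -1: A + B = -1.
From T(1) = 3: -5A + 3B = 3.
Solving: A = - \frac{3}{4}, B = - \frac{1}{4}.
So T(n) = - \frac{3 \left(-5\right)^{n}}{4} - \frac{3^{n}}{4}.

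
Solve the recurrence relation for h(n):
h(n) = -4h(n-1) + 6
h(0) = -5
First-order linear non-homogeneous.
Homogeneous solution: h_h(n) = A·(-4)^n.
Try constant particular solution h_p = K: K = -4K + 6 ⇒ K = \frac{6}{5}.
General: h(n) = A·(-4)^n + \frac{6}{5}.
Apply h(0) = -5: A + \frac{6}{5} = -5 ⇒ A = - \frac{31}{5}.
So h(n) = \frac{6}{5} - \frac{31 \left(-4\right)^{n}}{5}.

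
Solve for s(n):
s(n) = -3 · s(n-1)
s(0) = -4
Pure geometric recurrence with ratio -3.
By induction s(n) = s(0) · (-3)^n = - 4 \left(-3\right)^{n}.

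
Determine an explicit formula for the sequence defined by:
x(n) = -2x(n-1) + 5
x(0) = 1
First-order linear non-homogeneous.
Homogeneous solution: x_h(n) = A·(-2)^n.
Try constant particular solution x_p = K: K = -2K + 5 ⇒ K = \frac{5}{3}.
General: x(n) = A·(-2)^n + \frac{5}{3}.
Apply x(0) = 1: A + \frac{5}{3} = 1 ⇒ A = - \frac{2}{3}.
So x(n) = \frac{5}{3} - \frac{2 \left(-2\right)^{n}}{3}.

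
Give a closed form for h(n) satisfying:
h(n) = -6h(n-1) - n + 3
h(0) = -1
First-order linear with linear forcing.
Homogeneous solution: h_h(n) = A·(-6)^n.
Try particular h_p(n) = pn + q. Substituting:
  pn + q = -6(p(n-1) + q) - n + 3.
Matching the n-coefficient: p = -6p - 1 ⇒ p = - \frac{1}{7}.
Matching constants: q = 6p - 6q + 3 ⇒ q = \frac{15}{49}.
General: h(n) = A·(-6)^n - \frac{n}{7} + \frac{15}{49}.
Apply h(0) = -1: A + \frac{15}{49} = -1 ⇒ A = - \frac{64}{49}.
So h(n) = - \frac{64 \left(-6\right)^{n}}{49} - \frac{n}{7} + \frac{15}{49}.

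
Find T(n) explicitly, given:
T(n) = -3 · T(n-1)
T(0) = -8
Pure geometric recurrence with ratio -3.
By induction T(n) = T(0) · (-3)^n = - 8 \left(-3\right)^{n}.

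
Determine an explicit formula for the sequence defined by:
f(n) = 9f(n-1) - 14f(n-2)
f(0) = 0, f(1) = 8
Characteristic equation: x² - 9x + 14 = 0, which factors as (x - (2))(x - (7)) = 0.
Roots r₁ = 2, r₂ = 7 (distinct).
General solution: f(n) = A·(2)^n + B·(7)^n.
From f(0) = 0: A + B = 0.
From f(1) = 8: 2A + 7B = 8.
Solving: A = - \frac{8}{5}, B = \frac{8}{5}.
So f(n) = - \frac{8 \cdot 2^{n}}{5} + \frac{8 \cdot 7^{n}}{5}.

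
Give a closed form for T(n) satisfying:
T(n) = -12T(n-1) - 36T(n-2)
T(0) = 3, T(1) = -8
Characteristic equation: x² + 12x + 36 = 0, which is (x - (-6))².
Repeated root r = -6.
General solution: T(n) = (A + Bn)·(-6)^n.
From T(0) = 3: A = 3.
From T(1) = -8: (A + B)·(-6) = -8 ⇒ B = - \frac{5}{3}.
So T(n) = \left(3 - \frac{5 n}{3}\right) \cdot (-6)^n.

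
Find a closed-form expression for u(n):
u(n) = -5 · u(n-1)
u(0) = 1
Pure geometric recurrence with ratio -5.
By induction u(n) = u(0) · (-5)^n = \left(-5\right)^{n}.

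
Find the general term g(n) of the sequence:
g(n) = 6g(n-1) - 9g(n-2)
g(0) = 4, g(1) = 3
Characteristic equation: x² - 6x + 9 = 0, which is (x - (3))².
Repeated root r = 3.
General solution: g(n) = (A + Bn)·(3)^n.
From g(0) = 4: A = 4.
From g(1) = 3: (A + B)·(3) = 3 ⇒ B = -3.
So g(n) = \left(4 - 3 n\right) \cdot (3)^n.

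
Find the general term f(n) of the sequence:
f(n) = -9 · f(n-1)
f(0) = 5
Pure geometric recurrence with ratio -9.
By induction f(n) = f(0) · (-9)^n = 5 \left(-9\right)^{n}.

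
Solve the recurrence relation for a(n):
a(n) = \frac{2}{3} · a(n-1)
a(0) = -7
Pure geometric recurrence with ratio \frac{2}{3}.
By induction a(n) = a(0) · (\frac{2}{3})^n = - 7 \left(\frac{2}{3}\right)^{n}.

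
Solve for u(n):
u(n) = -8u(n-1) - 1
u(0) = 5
First-order linear non-homogeneous.
Homogeneous solution: u_h(n) = A·(-8)^n.
Try constant particular solution u_p = K: K = -8K - 1 ⇒ K = - \frac{1}{9}.
General: u(n) = A·(-8)^n - \frac{1}{9}.
Apply u(0) = 5: A - \frac{1}{9} = 5 ⇒ A = \frac{46}{9}.
So u(n) = \frac{46 \left(-8\right)^{n}}{9} - \frac{1}{9}.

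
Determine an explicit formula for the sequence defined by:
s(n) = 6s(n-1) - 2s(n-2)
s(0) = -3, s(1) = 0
Characteristic equation: x² - 6x + 2 = 0.
Discriminant Δ = (6)² + 4·(-2) = 28.
Roots r₁,₂ = (6 ± √28)/2, so r₁ = \sqrt{7} + 3, r₂ = 3 - \sqrt{7}.
General solution: s(n) = A·r₁^n + B·r₂^n.
From the initial conditions, A + B = -3 and r₁A + r₂B = 0.
Since r₁ - r₂ = √28: A = (0 - (-3)r₂)/√28 = - \frac{3}{2} + \frac{9 \sqrt{7}}{14}, and B = -3 - A = - \frac{9 \sqrt{7}}{14} - \frac{3}{2}.
So s(n) = \left(- \frac{3}{2} + \frac{9 \sqrt{7}}{14}\right)\left(\sqrt{7} + 3\right)^n + \left(- \frac{9 \sqrt{7}}{14} - \frac{3}{2}\right)\left(3 - \sqrt{7}\right)^n.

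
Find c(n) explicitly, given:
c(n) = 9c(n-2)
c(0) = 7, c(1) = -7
Characteristic equation: x² - 9 = 0, which factors as (x - (-3))(x - (3)) = 0.
Roots r₁ = -3, r₂ = 3 (distinct).
General solution: c(n) = A·(-3)^n + B·(3)^n.
From c(0) = 7: A + B = 7.
From c(1) = -7: -3A + 3B = -7.
Solving: A = \frac{14}{3}, B = \frac{7}{3}.
So c(n) = \frac{14 \left(-3\right)^{n}}{3} + \frac{7 \cdot 3^{n}}{3}.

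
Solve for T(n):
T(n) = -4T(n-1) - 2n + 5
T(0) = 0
First-order linear with linear forcing.
Homogeneous solution: T_h(n) = A·(-4)^n.
Try particular T_p(n) = pn + q. Substituting:
  pn + q = -4(p(n-1) + q) - 2n + 5.
Matching the n-coefficient: p = -4p - 2 ⇒ p = - \frac{2}{5}.
Matching constants: q = 4p - 4q + 5 ⇒ q = \frac{17}{25}.
General: T(n) = A·(-4)^n - \frac{2 n}{5} + \frac{17}{25}.
Apply T(0) = 0: A + \frac{17}{25} = 0 ⇒ A = - \frac{17}{25}.
So T(n) = - \frac{17 \left(-4\right)^{n}}{25} - \frac{2 n}{5} + \frac{17}{25}.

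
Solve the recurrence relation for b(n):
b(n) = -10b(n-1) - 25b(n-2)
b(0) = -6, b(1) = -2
Characteristic equation: x² + 10x + 25 = 0, which is (x - (-5))².
Repeated root r = -5.
General solution: b(n) = (A + Bn)·(-5)^n.
From b(0) = -6: A = -6.
From b(1) = -2: (A + B)·(-5) = -2 ⇒ B = \frac{32}{5}.
So b(n) = \left(\frac{32 n}{5} - 6\right) \cdot (-5)^n.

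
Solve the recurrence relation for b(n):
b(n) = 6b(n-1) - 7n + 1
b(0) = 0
First-order linear with linear forcing.
Homogeneous solution: b_h(n) = A·(6)^n.
Try particular b_p(n) = pn + q. Substituting:
  pn + q = 6(p(n-1) + q) - 7n + 1.
Matching the n-coefficient: p = 6p - 7 ⇒ p = \frac{7}{5}.
Matching constants: q = -6p + 6q + 1 ⇒ q = \frac{37}{25}.
General: b(n) = A·(6)^n + \frac{7 n}{5} + \frac{37}{25}.
Apply b(0) = 0: A + \frac{37}{25} = 0 ⇒ A = - \frac{37}{25}.
So b(n) = - \frac{37 \cdot 6^{n}}{25} + \frac{7 n}{5} + \frac{37}{25}.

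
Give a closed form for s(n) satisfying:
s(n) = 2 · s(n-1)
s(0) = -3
Pure geometric recurrence with ratio 2.
By induction s(n) = s(0) · (2)^n = - 3 \cdot 2^{n}.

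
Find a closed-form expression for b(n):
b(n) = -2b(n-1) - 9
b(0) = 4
First-order linear non-homogeneous.
Homogeneous solution: b_h(n) = A·(-2)^n.
Try constant particular solution b_p = K: K = -2K - 9 ⇒ K = -3.
General: b(n) = A·(-2)^n - 3.
Apply b(0) = 4: A - 3 = 4 ⇒ A = 7.
So b(n) = 7 \left(-2\right)^{n} - 3.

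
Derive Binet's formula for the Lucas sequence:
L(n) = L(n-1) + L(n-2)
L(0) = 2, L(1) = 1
This is the Lucas sequence.
Characteristic equation: x² - x - 1 = 0; roots r₁ = \frac{1}{2} + \frac{\sqrt{5}}{2}, r₂ = \frac{1}{2} - \frac{\sqrt{5}}{2}.
General: L(n) = A·r₁^n + B·r₂^n. Solving with L(0)=2, L(1)=1 gives A = 1, B = 1.
So L(n) = 2^{- n} \left(\left(1 - \sqrt{5}\right)^{n} + \left(1 + \sqrt{5}\right)^{n}\right).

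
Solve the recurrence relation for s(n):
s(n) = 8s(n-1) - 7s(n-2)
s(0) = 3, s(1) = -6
Characteristic equation: x² - 8x + 7 = 0, which factors as (x - (7))(x - (1)) = 0.
Roots r₁ = 7, r₂ = 1 (distinct).
General solution: s(n) = A·(7)^n + B·(1)^n.
From s(0) = 3: A + B = 3.
From s(1) = -6: 7A + B = -6.
Solving: A = - \frac{3}{2}, B = \frac{9}{2}.
So s(n) = \frac{9}{2} - \frac{3 \cdot 7^{n}}{2}.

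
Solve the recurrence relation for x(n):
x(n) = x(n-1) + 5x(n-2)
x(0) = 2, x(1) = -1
Characteristic equation: x² - x - 5 = 0.
Discriminant Δ = (1)² + 4·(5) = 21.
Roots r₁,₂ = (1 ± √21)/2, so r₁ = \frac{1}{2} + \frac{\sqrt{21}}{2}, r₂ = \frac{1}{2} - \frac{\sqrt{21}}{2}.
General solution: x(n) = A·r₁^n + B·r₂^n.
From the initial conditions, A + B = 2 and r₁A + r₂B = -1.
Since r₁ - r₂ = √21: A = (-1 - (2)r₂)/√21 = 1 - \frac{2 \sqrt{21}}{21}, and B = 2 - A = \frac{2 \sqrt{21}}{21} + 1.
So x(n) = \left(1 - \frac{2 \sqrt{21}}{21}\right)\left(\frac{1}{2} + \frac{\sqrt{21}}{2}\right)^n + \left(\frac{2 \sqrt{21}}{21} + 1\right)\left(\frac{1}{2} - \frac{\sqrt{21}}{2}\right)^n.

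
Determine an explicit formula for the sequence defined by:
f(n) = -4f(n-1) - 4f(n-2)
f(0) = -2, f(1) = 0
Characteristic equation: x² + 4x + 4 = 0, which is (x - (-2))².
Repeated root r = -2.
General solution: f(n) = (A + Bn)·(-2)^n.
From f(0) = -2: A = -2.
From f(1) = 0: (A + B)·(-2) = 0 ⇒ B = 2.
So f(n) = \left(2 n - 2\right) \cdot (-2)^n.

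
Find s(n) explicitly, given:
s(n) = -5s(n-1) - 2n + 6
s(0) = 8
First-order linear with linear forcing.
Homogeneous solution: s_h(n) = A·(-5)^n.
Try particular s_p(n) = pn + q. Substituting:
  pn + q = -5(p(n-1) + q) - 2n + 6.
Matching the n-coefficient: p = -5p - 2 ⇒ p = - \frac{1}{3}.
Matching constants: q = 5p - 5q + 6 ⇒ q = \frac{13}{18}.
General: s(n) = A·(-5)^n - \frac{n}{3} + \frac{13}{18}.
Apply s(0) = 8: A + \frac{13}{18} = 8 ⇒ A = \frac{131}{18}.
So s(n) = \frac{131 \left(-5\right)^{n}}{18} - \frac{n}{3} + \frac{13}{18}.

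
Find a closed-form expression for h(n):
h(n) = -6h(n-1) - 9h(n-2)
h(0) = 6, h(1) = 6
Characteristic equation: x² + 6x + 9 = 0, which is (x - (-3))².
Repeated root r = -3.
General solution: h(n) = (A + Bn)·(-3)^n.
From h(0) = 6: A = 6.
From h(1) = 6: (A + B)·(-3) = 6 ⇒ B = -8.
So h(n) = \left(6 - 8 n\right) \cdot (-3)^n.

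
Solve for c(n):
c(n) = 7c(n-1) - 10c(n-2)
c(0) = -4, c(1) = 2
Characteristic equation: x² - 7x + 10 = 0, which factors as (x - (2))(x - (5)) = 0.
Roots r₁ = 2, r₂ = 5 (distinct).
General solution: c(n) = A·(2)^n + B·(5)^n.
From c(0) = -4: A + B = -4.
From c(1) = 2: 2A + 5B = 2.
Solving: A = - \frac{22}{3}, B = \frac{10}{3}.
So c(n) = - \frac{22 \cdot 2^{n}}{3} + \frac{10 \cdot 5^{n}}{3}.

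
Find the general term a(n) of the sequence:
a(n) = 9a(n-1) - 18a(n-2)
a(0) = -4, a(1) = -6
Characteristic equation: x² - 9x + 18 = 0, which factors as (x - (3))(x - (6)) = 0.
Roots r₁ = 3, r₂ = 6 (distinct).
General solution: a(n) = A·(3)^n + B·(6)^n.
From a(0) = -4: A + B = -4.
From a(1) = -6: 3A + 6B = -6.
Solving: A = -6, B = 2.
So a(n) = - 6 \cdot 3^{n} + 2 \cdot 6^{n}.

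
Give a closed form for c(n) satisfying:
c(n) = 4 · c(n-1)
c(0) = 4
Pure geometric recurrence with ratio 4.
By induction c(n) = c(0) · (4)^n = 4 \cdot 4^{n}.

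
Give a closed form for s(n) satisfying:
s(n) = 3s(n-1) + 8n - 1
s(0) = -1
First-order linear with linear forcing.
Homogeneous solution: s_h(n) = A·(3)^n.
Try particular s_p(n) = pn + q. Substituting:
  pn + q = 3(p(n-1) + q) + 8n - 1.
Matching the n-coefficient: p = 3p + 8 ⇒ p = -4.
Matching constants: q = -3p + 3q - 1 ⇒ q = - \frac{11}{2}.
General: s(n) = A·(3)^n - 4 n - \frac{11}{2}.
Apply s(0) = -1: A - \frac{11}{2} = -1 ⇒ A = \frac{9}{2}.
So s(n) = \frac{9 \cdot 3^{n}}{2} - 4 n - \frac{11}{2}.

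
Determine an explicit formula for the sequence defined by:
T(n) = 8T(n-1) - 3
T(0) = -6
First-order linear non-homogeneous.
Homogeneous solution: T_h(n) = A·(8)^n.
Try constant particular solution T_p = K: K = 8K - 3 ⇒ K = \frac{3}{7}.
General: T(n) = A·(8)^n + \frac{3}{7}.
Apply T(0) = -6: A + \frac{3}{7} = -6 ⇒ A = - \frac{45}{7}.
So T(n) = \frac{3}{7} - \frac{45 \cdot 8^{n}}{7}.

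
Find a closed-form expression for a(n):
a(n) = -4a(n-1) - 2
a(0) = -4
First-order linear non-homogeneous.
Homogeneous solution: a_h(n) = A·(-4)^n.
Try constant particular solution a_p = K: K = -4K - 2 ⇒ K = - \frac{2}{5}.
General: a(n) = A·(-4)^n - \frac{2}{5}.
Apply a(0) = -4: A - \frac{2}{5} = -4 ⇒ A = - \frac{18}{5}.
So a(n) = - \frac{18 \left(-4\right)^{n}}{5} - \frac{2}{5}.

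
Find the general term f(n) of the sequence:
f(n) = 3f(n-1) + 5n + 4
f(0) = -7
First-order linear with linear forcing.
Homogeneous solution: f_h(n) = A·(3)^n.
Try particular f_p(n) = pn + q. Substituting:
  pn + q = 3(p(n-1) + q) + 5n + 4.
Matching the n-coefficient: p = 3p + 5 ⇒ p = - \frac{5}{2}.
Matching constants: q = -3p + 3q + 4 ⇒ q = - \frac{23}{4}.
General: f(n) = A·(3)^n - \frac{5 n}{2} - \frac{23}{4}.
Apply f(0) = -7: A - \frac{23}{4} = -7 ⇒ A = - \frac{5}{4}.
So f(n) = - \frac{5 \cdot 3^{n}}{4} - \frac{5 n}{2} - \frac{23}{4}.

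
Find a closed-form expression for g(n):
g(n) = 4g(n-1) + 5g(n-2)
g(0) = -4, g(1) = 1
Characteristic equation: x² - 4x - 5 = 0, which factors as (x - (5))(x - (-1)) = 0.
Roots r₁ = 5, r₂ = -1 (distinct).
General solution: g(n) = A·(5)^n + B·(-1)^n.
From g(0) = -4: A + B = -4.
From g(1) = 1: 5A - B = 1.
Solving: A = - \frac{1}{2}, B = - \frac{7}{2}.
So g(n) = - \frac{7 \left(-1\right)^{n}}{2} - \frac{5^{n}}{2}.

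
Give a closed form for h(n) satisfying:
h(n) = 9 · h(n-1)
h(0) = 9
Pure geometric recurrence with ratio 9.
By induction h(n) = h(0) · (9)^n = 9 \cdot 9^{n}.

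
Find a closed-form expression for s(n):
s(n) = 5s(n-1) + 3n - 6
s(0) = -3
First-order linear with linear forcing.
Homogeneous solution: s_h(n) = A·(5)^n.
Try particular s_p(n) = pn + q. Substituting:
  pn + q = 5(p(n-1) + q) + 3n - 6.
Matching the n-coefficient: p = 5p + 3 ⇒ p = - \frac{3}{4}.
Matching constants: q = -5p + 5q - 6 ⇒ q = \frac{9}{16}.
General: s(n) = A·(5)^n - \frac{3 n}{4} + \frac{9}{16}.
Apply s(0) = -3: A + \frac{9}{16} = -3 ⇒ A = - \frac{57}{16}.
So s(n) = - \frac{57 \cdot 5^{n}}{16} - \frac{3 n}{4} + \frac{9}{16}.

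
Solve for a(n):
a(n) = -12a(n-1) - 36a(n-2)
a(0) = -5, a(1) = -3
Characteristic equation: x² + 12x + 36 = 0, which is (x - (-6))².
Repeated root r = -6.
General solution: a(n) = (A + Bn)·(-6)^n.
From a(0) = -5: A = -5.
From a(1) = -3: (A + B)·(-6) = -3 ⇒ B = \frac{11}{2}.
So a(n) = \left(\frac{11 n}{2} - 5\right) \cdot (-6)^n.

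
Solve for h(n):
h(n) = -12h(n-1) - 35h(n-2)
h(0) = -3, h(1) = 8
Characteristic equation: x² + 12x + 35 = 0, which factors as (x - (-7))(x - (-5)) = 0.
Roots r₁ = -7, r₂ = -5 (distinct).
General solution: h(n) = A·(-7)^n + B·(-5)^n.
From h(0) = -3: A + B = -3.
From h(1) = 8: -7A - 5B = 8.
Solving: A = \frac{7}{2}, B = - \frac{13}{2}.
So h(n) = - \frac{13 \left(-5\right)^{n}}{2} + \frac{7 \left(-7\right)^{n}}{2}.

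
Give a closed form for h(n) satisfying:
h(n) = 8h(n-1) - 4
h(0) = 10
First-order linear non-homogeneous.
Homogeneous solution: h_h(n) = A·(8)^n.
Try constant particular solution h_p = K: K = 8K - 4 ⇒ K = \frac{4}{7}.
General: h(n) = A·(8)^n + \frac{4}{7}.
Apply h(0) = 10: A + \frac{4}{7} = 10 ⇒ A = \frac{66}{7}.
So h(n) = \frac{66 \cdot 8^{n}}{7} + \frac{4}{7}.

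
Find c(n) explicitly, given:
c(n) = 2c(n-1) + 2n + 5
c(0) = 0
First-order linear with linear forcing.
Homogeneous solution: c_h(n) = A·(2)^n.
Try particular c_p(n) = pn + q. Substituting:
  pn + q = 2(p(n-1) + q) + 2n + 5.
Matching the n-coefficient: p = 2p + 2 ⇒ p = -2.
Matching constants: q = -2p + 2q + 5 ⇒ q = -9.
General: c(n) = A·(2)^n - 2 n - 9.
Apply c(0) = 0: A - 9 = 0 ⇒ A = 9.
So c(n) = 9 \cdot 2^{n} - 2 n - 9.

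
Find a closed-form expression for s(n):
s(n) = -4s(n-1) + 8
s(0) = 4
First-order linear non-homogeneous.
Homogeneous solution: s_h(n) = A·(-4)^n.
Try constant particular solution s_p = K: K = -4K + 8 ⇒ K = \frac{8}{5}.
General: s(n) = A·(-4)^n + \frac{8}{5}.
Apply s(0) = 4: A + \frac{8}{5} = 4 ⇒ A = \frac{12}{5}.
So s(n) = \frac{12 \left(-4\right)^{n}}{5} + \frac{8}{5}.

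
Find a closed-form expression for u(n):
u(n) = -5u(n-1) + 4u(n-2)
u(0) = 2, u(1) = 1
Characteristic equation: x² + 5x - 4 = 0.
Discriminant Δ = (-5)² + 4·(4) = 41.
Roots r₁,₂ = (-5 ± √41)/2, so r₁ = - \frac{5}{2} + \frac{\sqrt{41}}{2}, r₂ = - \frac{\sqrt{41}}{2} - \frac{5}{2}.
General solution: u(n) = A·r₁^n + B·r₂^n.
From the initial conditions, A + B = 2 and r₁A + r₂B = 1.
Since r₁ - r₂ = √41: A = (1 - (2)r₂)/√41 = \frac{6 \sqrt{41}}{41} + 1, and B = 2 - A = 1 - \frac{6 \sqrt{41}}{41}.
So u(n) = \left(\frac{6 \sqrt{41}}{41} + 1\right)\left(- \frac{5}{2} + \frac{\sqrt{41}}{2}\right)^n + \left(1 - \frac{6 \sqrt{41}}{41}\right)\left(- \frac{\sqrt{41}}{2} - \frac{5}{2}\right)^n.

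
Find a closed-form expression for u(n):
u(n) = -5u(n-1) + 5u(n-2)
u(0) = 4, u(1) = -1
Characteristic equation: x² + 5x - 5 = 0.
Discriminant Δ = (-5)² + 4·(5) = 45.
Roots r₁,₂ = (-5 ± √45)/2, so r₁ = - \frac{5}{2} + \frac{3 \sqrt{5}}{2}, r₂ = - \frac{3 \sqrt{5}}{2} - \frac{5}{2}.
General solution: u(n) = A·r₁^n + B·r₂^n.
From the initial conditions, A + B = 4 and r₁A + r₂B = -1.
Since r₁ - r₂ = √45: A = (-1 - (4)r₂)/√45 = \frac{3 \sqrt{5}}{5} + 2, and B = 4 - A = 2 - \frac{3 \sqrt{5}}{5}.
So u(n) = \left(\frac{3 \sqrt{5}}{5} + 2\right)\left(- \frac{5}{2} + \frac{3 \sqrt{5}}{2}\right)^n + \left(2 - \frac{3 \sqrt{5}}{5}\right)\left(- \frac{3 \sqrt{5}}{2} - \frac{5}{2}\right)^n.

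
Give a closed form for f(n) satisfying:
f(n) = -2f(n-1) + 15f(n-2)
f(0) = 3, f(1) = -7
Characteristic equation: x² + 2x - 15 = 0, which factors as (x - (3))(x - (-5)) = 0.
Roots r₁ = 3, r₂ = -5 (distinct).
General solution: f(n) = A·(3)^n + B·(-5)^n.
From f(0) = 3: A + B = 3.
From f(1) = -7: 3A - 5B = -7.
Solving: A = 1, B = 2.
So f(n) = 2 \left(-5\right)^{n} + 3^{n}.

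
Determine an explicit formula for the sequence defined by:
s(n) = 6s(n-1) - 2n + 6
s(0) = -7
First-order linear with linear forcing.
Homogeneous solution: s_h(n) = A·(6)^n.
Try particular s_p(n) = pn + q. Substituting:
  pn + q = 6(p(n-1) + q) - 2n + 6.
Matching the n-coefficient: p = 6p - 2 ⇒ p = \frac{2}{5}.
Matching constants: q = -6p + 6q + 6 ⇒ q = - \frac{18}{25}.
General: s(n) = A·(6)^n + \frac{2 n}{5} - \frac{18}{25}.
Apply s(0) = -7: A - \frac{18}{25} = -7 ⇒ A = - \frac{157}{25}.
So s(n) = - \frac{157 \cdot 6^{n}}{25} + \frac{2 n}{5} - \frac{18}{25}.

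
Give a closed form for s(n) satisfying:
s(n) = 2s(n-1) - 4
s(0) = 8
First-order linear non-homogeneous.
Homogeneous solution: s_h(n) = A·(2)^n.
Try constant particular solution s_p = K: K = 2K - 4 ⇒ K = 4.
General: s(n) = A·(2)^n + 4.
Apply s(0) = 8: A + 4 = 8 ⇒ A = 4.
So s(n) = 4 \cdot 2^{n} + 4.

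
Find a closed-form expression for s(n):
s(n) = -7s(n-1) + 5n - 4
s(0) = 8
First-order linear with linear forcing.
Homogeneous solution: s_h(n) = A·(-7)^n.
Try particular s_p(n) = pn + q. Substituting:
  pn + q = -7(p(n-1) + q) + 5n - 4.
Matching the n-coefficient: p = -7p + 5 ⇒ p = \frac{5}{8}.
Matching constants: q = 7p - 7q - 4 ⇒ q = \frac{3}{64}.
General: s(n) = A·(-7)^n + \frac{5 n}{8} + \frac{3}{64}.
Apply s(0) = 8: A + \frac{3}{64} = 8 ⇒ A = \frac{509}{64}.
So s(n) = \frac{509 \left(-7\right)^{n}}{64} + \frac{5 n}{8} + \frac{3}{64}.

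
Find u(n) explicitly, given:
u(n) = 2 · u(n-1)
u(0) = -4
Pure geometric recurrence with ratio 2.
By induction u(n) = u(0) · (2)^n = - 4 \cdot 2^{n}.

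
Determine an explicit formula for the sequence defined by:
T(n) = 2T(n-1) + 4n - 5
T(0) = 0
First-order linear with linear forcing.
Homogeneous solution: T_h(n) = A·(2)^n.
Try particular T_p(n) = pn + q. Substituting:
  pn + q = 2(p(n-1) + q) + 4n - 5.
Matching the n-coefficient: p = 2p + 4 ⇒ p = -4.
Matching constants: q = -2p + 2q - 5 ⇒ q = -3.
General: T(n) = A·(2)^n - 4 n - 3.
Apply T(0) = 0: A - 3 = 0 ⇒ A = 3.
So T(n) = 3 \cdot 2^{n} - 4 n - 3.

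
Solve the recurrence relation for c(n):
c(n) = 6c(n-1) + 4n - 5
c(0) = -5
First-order linear with linear forcing.
Homogeneous solution: c_h(n) = A·(6)^n.
Try particular c_p(n) = pn + q. Substituting:
  pn + q = 6(p(n-1) + q) + 4n - 5.
Matching the n-coefficient: p = 6p + 4 ⇒ p = - \frac{4}{5}.
Matching constants: q = -6p + 6q - 5 ⇒ q = \frac{1}{25}.
General: c(n) = A·(6)^n - \frac{4 n}{5} + \frac{1}{25}.
Apply c(0) = -5: A + \frac{1}{25} = -5 ⇒ A = - \frac{126}{25}.
So c(n) = - \frac{126 \cdot 6^{n}}{25} - \frac{4 n}{5} + \frac{1}{25}.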